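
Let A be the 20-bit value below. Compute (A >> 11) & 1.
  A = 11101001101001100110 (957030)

Bit 11 is the 12th from the right.
  11101001101001100110
          ^
That bit is 1.

Answer: 1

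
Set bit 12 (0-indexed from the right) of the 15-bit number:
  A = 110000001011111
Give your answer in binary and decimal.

Mask = 1 << 12 = 001000000000000
Bit 12 of A is 0, so OR-ing with the mask flips it to 1.
  110000001011111
| 001000000000000
-----------------
  111000001011111

Answer: 111000001011111 (28767)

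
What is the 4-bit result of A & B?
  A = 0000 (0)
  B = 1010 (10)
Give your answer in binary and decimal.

Apply & to each column (1 only where both bits are 1):
  0000
& 1010
------
  0000

Answer: 0000 (0)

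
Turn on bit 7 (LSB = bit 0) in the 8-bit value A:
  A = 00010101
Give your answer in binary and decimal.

Mask = 1 << 7 = 10000000
Bit 7 of A is 0, so OR-ing with the mask flips it to 1.
  00010101
| 10000000
----------
  10010101

Answer: 10010101 (149)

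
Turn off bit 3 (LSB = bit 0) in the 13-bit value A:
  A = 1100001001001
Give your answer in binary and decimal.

Mask = ~(1 << 3) = 1111111110111
Bit 3 of A is 1, so AND-ing with the mask clears it to 0.
  1100001001001
& 1111111110111
---------------
  1100001000001

Answer: 1100001000001 (6209)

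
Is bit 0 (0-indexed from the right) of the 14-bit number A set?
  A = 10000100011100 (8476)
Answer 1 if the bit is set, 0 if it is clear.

Bit 0 is the 1st from the right.
  10000100011100
               ^
That bit is 0.

Answer: 0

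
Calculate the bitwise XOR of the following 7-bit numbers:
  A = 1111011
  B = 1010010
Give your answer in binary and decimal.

Apply ^ to each column (1 where bits differ):
  1111011
^ 1010010
---------
  0101001

Answer: 0101001 (41)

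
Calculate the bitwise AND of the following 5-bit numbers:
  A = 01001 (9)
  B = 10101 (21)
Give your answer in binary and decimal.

Apply & to each column (1 only where both bits are 1):
  01001
& 10101
-------
  00001

Answer: 00001 (1)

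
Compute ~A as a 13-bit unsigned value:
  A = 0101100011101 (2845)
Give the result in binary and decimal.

Flip each bit (0->1, 1->0):
  0101100011101
  1010011100010

Answer: 1010011100010 (5346)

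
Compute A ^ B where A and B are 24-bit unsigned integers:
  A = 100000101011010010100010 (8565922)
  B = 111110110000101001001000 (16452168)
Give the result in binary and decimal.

Apply ^ to each column (1 where bits differ):
  100000101011010010100010
^ 111110110000101001001000
--------------------------
  011110011011111011101010

Answer: 011110011011111011101010 (7978730)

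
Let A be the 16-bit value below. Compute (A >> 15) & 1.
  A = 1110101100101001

Bit 15 is the 16th from the right.
  1110101100101001
  ^
That bit is 1.

Answer: 1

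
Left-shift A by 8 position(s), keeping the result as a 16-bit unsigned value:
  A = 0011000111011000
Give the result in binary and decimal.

Shift left by 8: drop the top 8 bit(s), append 8 zero(s) on the right.
  0011000111011000  ->  discard [00110001], keep [11011000], append 00000000
= 1101100000000000

Answer: 1101100000000000 (55296)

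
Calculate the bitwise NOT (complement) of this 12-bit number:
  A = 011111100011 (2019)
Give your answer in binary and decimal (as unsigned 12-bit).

Flip each bit (0->1, 1->0):
  011111100011
  100000011100

Answer: 100000011100 (2076)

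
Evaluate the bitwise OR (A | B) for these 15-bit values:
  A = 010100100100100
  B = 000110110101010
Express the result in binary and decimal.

Apply | to each column (1 where either bit is 1):
  010100100100100
| 000110110101010
-----------------
  010110110101110

Answer: 010110110101110 (11694)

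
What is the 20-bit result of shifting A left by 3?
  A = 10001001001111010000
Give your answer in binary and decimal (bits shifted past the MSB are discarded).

Shift left by 3: drop the top 3 bit(s), append 3 zero(s) on the right.
  10001001001111010000  ->  discard [100], keep [01001001111010000], append 000
= 01001001111010000000

Answer: 01001001111010000000 (302720)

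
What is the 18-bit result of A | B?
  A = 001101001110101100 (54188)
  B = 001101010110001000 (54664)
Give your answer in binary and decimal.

Apply | to each column (1 where either bit is 1):
  001101001110101100
| 001101010110001000
--------------------
  001101011110101100

Answer: 001101011110101100 (55212)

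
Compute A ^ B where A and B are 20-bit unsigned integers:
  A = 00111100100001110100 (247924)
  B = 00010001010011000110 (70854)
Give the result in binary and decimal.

Apply ^ to each column (1 where bits differ):
  00111100100001110100
^ 00010001010011000110
----------------------
  00101101110010110010

Answer: 00101101110010110010 (187570)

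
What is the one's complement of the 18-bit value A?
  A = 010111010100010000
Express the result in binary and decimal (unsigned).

Flip each bit (0->1, 1->0):
  010111010100010000
  101000101011101111

Answer: 101000101011101111 (166639)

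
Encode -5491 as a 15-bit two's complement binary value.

1. Binary of +5491:  001010101110011
2. Invert bits:     110101010001100
3. Add 1:           110101010001101

Answer: 110101010001101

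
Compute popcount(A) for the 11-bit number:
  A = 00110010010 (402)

00110010010
1-bits at positions (from bit 0 = LSB): 1, 4, 7, 8
Count = 4

Answer: 4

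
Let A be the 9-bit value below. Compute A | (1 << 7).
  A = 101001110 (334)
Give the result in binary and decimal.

Mask = 1 << 7 = 010000000
Bit 7 of A is 0, so OR-ing with the mask flips it to 1.
  101001110
| 010000000
-----------
  111001110

Answer: 111001110 (462)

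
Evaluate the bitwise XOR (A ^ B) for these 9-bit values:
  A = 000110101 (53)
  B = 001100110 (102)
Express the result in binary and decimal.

Apply ^ to each column (1 where bits differ):
  000110101
^ 001100110
-----------
  001010011

Answer: 001010011 (83)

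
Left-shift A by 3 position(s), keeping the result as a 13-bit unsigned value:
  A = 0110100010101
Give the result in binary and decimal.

Shift left by 3: drop the top 3 bit(s), append 3 zero(s) on the right.
  0110100010101  ->  discard [011], keep [0100010101], append 000
= 0100010101000

Answer: 0100010101000 (2216)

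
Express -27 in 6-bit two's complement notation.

1. Binary of +27:  011011
2. Invert bits:     100100
3. Add 1:           100101

Answer: 100101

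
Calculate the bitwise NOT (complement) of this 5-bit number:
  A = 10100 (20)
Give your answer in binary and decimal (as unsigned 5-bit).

Flip each bit (0->1, 1->0):
  10100
  01011

Answer: 01011 (11)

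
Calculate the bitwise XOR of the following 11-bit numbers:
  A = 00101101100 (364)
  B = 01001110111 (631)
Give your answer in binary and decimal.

Apply ^ to each column (1 where bits differ):
  00101101100
^ 01001110111
-------------
  01100011011

Answer: 01100011011 (795)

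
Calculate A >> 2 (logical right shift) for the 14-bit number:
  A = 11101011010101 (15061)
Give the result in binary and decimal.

Logical shift right by 2: drop the bottom 2 bit(s), prepend 2 zero(s) on the left.
  11101011010101  ->  keep [111010110101], discard [01], prepend 00
= 00111010110101

Answer: 00111010110101 (3765)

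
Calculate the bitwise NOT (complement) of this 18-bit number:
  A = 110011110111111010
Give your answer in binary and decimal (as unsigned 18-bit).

Flip each bit (0->1, 1->0):
  110011110111111010
  001100001000000101

Answer: 001100001000000101 (49669)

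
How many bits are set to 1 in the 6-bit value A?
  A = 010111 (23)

010111
1-bits at positions (from bit 0 = LSB): 0, 1, 2, 4
Count = 4

Answer: 4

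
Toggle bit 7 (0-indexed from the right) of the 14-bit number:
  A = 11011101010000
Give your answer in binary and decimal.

Mask = 1 << 7 = 00000010000000
Bit 7 of A is 0; XOR with the mask flips it to 1.
  11011101010000
^ 00000010000000
----------------
  11011111010000

Answer: 11011111010000 (14288)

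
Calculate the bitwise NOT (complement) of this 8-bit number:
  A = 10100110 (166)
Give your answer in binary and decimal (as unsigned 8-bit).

Flip each bit (0->1, 1->0):
  10100110
  01011001

Answer: 01011001 (89)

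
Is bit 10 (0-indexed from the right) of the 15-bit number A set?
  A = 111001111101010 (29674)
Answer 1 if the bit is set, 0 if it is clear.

Bit 10 is the 11th from the right.
  111001111101010
      ^
That bit is 0.

Answer: 0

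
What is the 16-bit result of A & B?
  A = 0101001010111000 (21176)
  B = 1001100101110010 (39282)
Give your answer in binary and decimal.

Apply & to each column (1 only where both bits are 1):
  0101001010111000
& 1001100101110010
------------------
  0001000000110000

Answer: 0001000000110000 (4144)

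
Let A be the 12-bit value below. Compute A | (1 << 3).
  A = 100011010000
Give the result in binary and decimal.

Mask = 1 << 3 = 000000001000
Bit 3 of A is 0, so OR-ing with the mask flips it to 1.
  100011010000
| 000000001000
--------------
  100011011000

Answer: 100011011000 (2264)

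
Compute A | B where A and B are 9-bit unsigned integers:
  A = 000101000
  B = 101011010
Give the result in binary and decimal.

Apply | to each column (1 where either bit is 1):
  000101000
| 101011010
-----------
  101111010

Answer: 101111010 (378)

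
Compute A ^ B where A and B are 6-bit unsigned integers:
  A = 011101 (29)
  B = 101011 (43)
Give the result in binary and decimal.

Apply ^ to each column (1 where bits differ):
  011101
^ 101011
--------
  110110

Answer: 110110 (54)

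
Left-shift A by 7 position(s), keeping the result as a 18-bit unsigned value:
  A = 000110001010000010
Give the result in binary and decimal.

Shift left by 7: drop the top 7 bit(s), append 7 zero(s) on the right.
  000110001010000010  ->  discard [0001100], keep [01010000010], append 0000000
= 010100000100000000

Answer: 010100000100000000 (82176)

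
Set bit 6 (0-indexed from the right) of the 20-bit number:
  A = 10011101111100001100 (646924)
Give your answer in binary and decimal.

Mask = 1 << 6 = 00000000000001000000
Bit 6 of A is 0, so OR-ing with the mask flips it to 1.
  10011101111100001100
| 00000000000001000000
----------------------
  10011101111101001100

Answer: 10011101111101001100 (646988)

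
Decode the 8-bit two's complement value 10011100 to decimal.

MSB is 1, so the value is negative. Find the magnitude:
1. Invert bits:  01100011
2. Add 1:        01100100  = 100
3. Apply sign:   -100

Answer: -100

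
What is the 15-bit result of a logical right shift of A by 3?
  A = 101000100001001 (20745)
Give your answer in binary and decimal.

Logical shift right by 3: drop the bottom 3 bit(s), prepend 3 zero(s) on the left.
  101000100001001  ->  keep [101000100001], discard [001], prepend 000
= 000101000100001

Answer: 000101000100001 (2593)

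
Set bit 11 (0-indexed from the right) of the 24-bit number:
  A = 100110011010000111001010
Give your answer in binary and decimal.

Mask = 1 << 11 = 000000000000100000000000
Bit 11 of A is 0, so OR-ing with the mask flips it to 1.
  100110011010000111001010
| 000000000000100000000000
--------------------------
  100110011010100111001010

Answer: 100110011010100111001010 (10070474)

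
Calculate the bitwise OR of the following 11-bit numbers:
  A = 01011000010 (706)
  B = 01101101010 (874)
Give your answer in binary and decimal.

Apply | to each column (1 where either bit is 1):
  01011000010
| 01101101010
-------------
  01111101010

Answer: 01111101010 (1002)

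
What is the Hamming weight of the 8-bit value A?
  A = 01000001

01000001
1-bits at positions (from bit 0 = LSB): 0, 6
Count = 2

Answer: 2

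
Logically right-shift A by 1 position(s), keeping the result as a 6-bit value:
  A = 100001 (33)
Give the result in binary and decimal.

Logical shift right by 1: drop the bottom 1 bit(s), prepend 1 zero(s) on the left.
  100001  ->  keep [10000], discard [1], prepend 0
= 010000

Answer: 010000 (16)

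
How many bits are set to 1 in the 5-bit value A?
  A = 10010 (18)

10010
1-bits at positions (from bit 0 = LSB): 1, 4
Count = 2

Answer: 2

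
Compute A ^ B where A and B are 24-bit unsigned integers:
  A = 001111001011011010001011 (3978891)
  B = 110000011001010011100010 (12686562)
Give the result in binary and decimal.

Apply ^ to each column (1 where bits differ):
  001111001011011010001011
^ 110000011001010011100010
--------------------------
  111111010010001001101001

Answer: 111111010010001001101001 (16589417)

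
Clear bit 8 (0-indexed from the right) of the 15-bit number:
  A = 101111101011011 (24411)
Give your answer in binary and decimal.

Mask = ~(1 << 8) = 111111011111111
Bit 8 of A is 1, so AND-ing with the mask clears it to 0.
  101111101011011
& 111111011111111
-----------------
  101111001011011

Answer: 101111001011011 (24155)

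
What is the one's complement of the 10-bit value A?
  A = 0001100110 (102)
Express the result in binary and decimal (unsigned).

Flip each bit (0->1, 1->0):
  0001100110
  1110011001

Answer: 1110011001 (921)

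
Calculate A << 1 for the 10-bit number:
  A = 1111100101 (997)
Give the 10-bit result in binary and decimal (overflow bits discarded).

Shift left by 1: drop the top 1 bit(s), append 1 zero(s) on the right.
  1111100101  ->  discard [1], keep [111100101], append 0
= 1111001010

Answer: 1111001010 (970)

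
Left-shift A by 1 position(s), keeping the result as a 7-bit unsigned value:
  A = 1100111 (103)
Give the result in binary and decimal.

Shift left by 1: drop the top 1 bit(s), append 1 zero(s) on the right.
  1100111  ->  discard [1], keep [100111], append 0
= 1001110

Answer: 1001110 (78)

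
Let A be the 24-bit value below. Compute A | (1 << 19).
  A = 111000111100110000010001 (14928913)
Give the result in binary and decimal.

Mask = 1 << 19 = 000010000000000000000000
Bit 19 of A is 0, so OR-ing with the mask flips it to 1.
  111000111100110000010001
| 000010000000000000000000
--------------------------
  111010111100110000010001

Answer: 111010111100110000010001 (15453201)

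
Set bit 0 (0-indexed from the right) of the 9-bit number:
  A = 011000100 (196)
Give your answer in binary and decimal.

Mask = 1 << 0 = 000000001
Bit 0 of A is 0, so OR-ing with the mask flips it to 1.
  011000100
| 000000001
-----------
  011000101

Answer: 011000101 (197)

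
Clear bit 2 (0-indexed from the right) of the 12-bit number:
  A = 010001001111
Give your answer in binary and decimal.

Mask = ~(1 << 2) = 111111111011
Bit 2 of A is 1, so AND-ing with the mask clears it to 0.
  010001001111
& 111111111011
--------------
  010001001011

Answer: 010001001011 (1099)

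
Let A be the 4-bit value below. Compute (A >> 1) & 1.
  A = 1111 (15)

Bit 1 is the 2nd from the right.
  1111
    ^
That bit is 1.

Answer: 1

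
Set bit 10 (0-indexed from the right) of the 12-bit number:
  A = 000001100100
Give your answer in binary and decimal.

Mask = 1 << 10 = 010000000000
Bit 10 of A is 0, so OR-ing with the mask flips it to 1.
  000001100100
| 010000000000
--------------
  010001100100

Answer: 010001100100 (1124)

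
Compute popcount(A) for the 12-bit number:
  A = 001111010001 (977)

001111010001
1-bits at positions (from bit 0 = LSB): 0, 4, 6, 7, 8, 9
Count = 6

Answer: 6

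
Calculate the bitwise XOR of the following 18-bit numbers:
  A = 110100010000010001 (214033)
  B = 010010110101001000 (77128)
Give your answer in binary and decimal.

Apply ^ to each column (1 where bits differ):
  110100010000010001
^ 010010110101001000
--------------------
  100110100101011001

Answer: 100110100101011001 (158041)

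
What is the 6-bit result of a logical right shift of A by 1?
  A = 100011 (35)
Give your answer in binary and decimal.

Logical shift right by 1: drop the bottom 1 bit(s), prepend 1 zero(s) on the left.
  100011  ->  keep [10001], discard [1], prepend 0
= 010001

Answer: 010001 (17)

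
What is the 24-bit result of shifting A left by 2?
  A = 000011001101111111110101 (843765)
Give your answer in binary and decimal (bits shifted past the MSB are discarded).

Shift left by 2: drop the top 2 bit(s), append 2 zero(s) on the right.
  000011001101111111110101  ->  discard [00], keep [0011001101111111110101], append 00
= 001100110111111111010100

Answer: 001100110111111111010100 (3375060)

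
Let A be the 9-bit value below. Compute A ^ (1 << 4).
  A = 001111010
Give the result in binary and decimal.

Mask = 1 << 4 = 000010000
Bit 4 of A is 1; XOR with the mask flips it to 0.
  001111010
^ 000010000
-----------
  001101010

Answer: 001101010 (106)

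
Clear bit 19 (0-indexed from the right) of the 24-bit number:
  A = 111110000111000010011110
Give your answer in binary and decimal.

Mask = ~(1 << 19) = 111101111111111111111111
Bit 19 of A is 1, so AND-ing with the mask clears it to 0.
  111110000111000010011110
& 111101111111111111111111
--------------------------
  111100000111000010011110

Answer: 111100000111000010011110 (15757470)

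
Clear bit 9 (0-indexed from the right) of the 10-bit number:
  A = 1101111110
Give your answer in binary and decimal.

Mask = ~(1 << 9) = 0111111111
Bit 9 of A is 1, so AND-ing with the mask clears it to 0.
  1101111110
& 0111111111
------------
  0101111110

Answer: 0101111110 (382)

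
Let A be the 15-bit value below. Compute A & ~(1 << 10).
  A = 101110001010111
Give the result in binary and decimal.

Mask = ~(1 << 10) = 111101111111111
Bit 10 of A is 1, so AND-ing with the mask clears it to 0.
  101110001010111
& 111101111111111
-----------------
  101100001010111

Answer: 101100001010111 (22615)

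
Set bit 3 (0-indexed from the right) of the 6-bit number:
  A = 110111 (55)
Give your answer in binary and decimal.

Mask = 1 << 3 = 001000
Bit 3 of A is 0, so OR-ing with the mask flips it to 1.
  110111
| 001000
--------
  111111

Answer: 111111 (63)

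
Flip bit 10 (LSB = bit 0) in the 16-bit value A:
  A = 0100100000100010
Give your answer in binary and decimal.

Mask = 1 << 10 = 0000010000000000
Bit 10 of A is 0; XOR with the mask flips it to 1.
  0100100000100010
^ 0000010000000000
------------------
  0100110000100010

Answer: 0100110000100010 (19490)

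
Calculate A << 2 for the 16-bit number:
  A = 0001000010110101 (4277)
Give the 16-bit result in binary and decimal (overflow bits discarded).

Shift left by 2: drop the top 2 bit(s), append 2 zero(s) on the right.
  0001000010110101  ->  discard [00], keep [01000010110101], append 00
= 0100001011010100

Answer: 0100001011010100 (17108)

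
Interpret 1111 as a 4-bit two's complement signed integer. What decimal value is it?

MSB is 1, so the value is negative. Find the magnitude:
1. Invert bits:  0000
2. Add 1:        0001  = 1
3. Apply sign:   -1

Answer: -1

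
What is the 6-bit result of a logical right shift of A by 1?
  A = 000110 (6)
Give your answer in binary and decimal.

Logical shift right by 1: drop the bottom 1 bit(s), prepend 1 zero(s) on the left.
  000110  ->  keep [00011], discard [0], prepend 0
= 000011

Answer: 000011 (3)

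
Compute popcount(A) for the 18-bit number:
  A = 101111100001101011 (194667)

101111100001101011
1-bits at positions (from bit 0 = LSB): 0, 1, 3, 5, 6, 11, 12, 13, 14, 15, 17
Count = 11

Answer: 11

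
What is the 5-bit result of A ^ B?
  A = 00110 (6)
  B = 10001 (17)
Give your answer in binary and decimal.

Apply ^ to each column (1 where bits differ):
  00110
^ 10001
-------
  10111

Answer: 10111 (23)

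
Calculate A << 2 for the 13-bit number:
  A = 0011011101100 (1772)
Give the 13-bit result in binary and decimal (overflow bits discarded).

Shift left by 2: drop the top 2 bit(s), append 2 zero(s) on the right.
  0011011101100  ->  discard [00], keep [11011101100], append 00
= 1101110110000

Answer: 1101110110000 (7088)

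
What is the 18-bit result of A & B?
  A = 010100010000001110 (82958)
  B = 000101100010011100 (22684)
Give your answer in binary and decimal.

Apply & to each column (1 only where both bits are 1):
  010100010000001110
& 000101100010011100
--------------------
  000100000000001100

Answer: 000100000000001100 (16396)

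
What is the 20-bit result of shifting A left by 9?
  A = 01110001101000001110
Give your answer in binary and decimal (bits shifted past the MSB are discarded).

Shift left by 9: drop the top 9 bit(s), append 9 zero(s) on the right.
  01110001101000001110  ->  discard [011100011], keep [01000001110], append 000000000
= 01000001110000000000

Answer: 01000001110000000000 (269312)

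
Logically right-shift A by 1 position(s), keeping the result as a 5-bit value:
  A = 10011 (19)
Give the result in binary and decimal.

Logical shift right by 1: drop the bottom 1 bit(s), prepend 1 zero(s) on the left.
  10011  ->  keep [1001], discard [1], prepend 0
= 01001

Answer: 01001 (9)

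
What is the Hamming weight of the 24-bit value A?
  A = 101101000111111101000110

101101000111111101000110
1-bits at positions (from bit 0 = LSB): 1, 2, 6, 8, 9, 10, 11, 12, 13, 14, 18, 20, 21, 23
Count = 14

Answer: 14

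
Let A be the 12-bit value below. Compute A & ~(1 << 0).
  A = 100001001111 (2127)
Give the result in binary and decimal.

Mask = ~(1 << 0) = 111111111110
Bit 0 of A is 1, so AND-ing with the mask clears it to 0.
  100001001111
& 111111111110
--------------
  100001001110

Answer: 100001001110 (2126)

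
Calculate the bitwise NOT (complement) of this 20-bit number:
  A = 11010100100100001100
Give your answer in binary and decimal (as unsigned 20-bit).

Flip each bit (0->1, 1->0):
  11010100100100001100
  00101011011011110011

Answer: 00101011011011110011 (177907)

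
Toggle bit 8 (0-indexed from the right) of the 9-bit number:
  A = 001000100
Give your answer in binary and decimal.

Mask = 1 << 8 = 100000000
Bit 8 of A is 0; XOR with the mask flips it to 1.
  001000100
^ 100000000
-----------
  101000100

Answer: 101000100 (324)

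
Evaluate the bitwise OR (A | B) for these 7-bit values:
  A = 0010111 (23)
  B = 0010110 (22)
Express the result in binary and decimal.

Apply | to each column (1 where either bit is 1):
  0010111
| 0010110
---------
  0010111

Answer: 0010111 (23)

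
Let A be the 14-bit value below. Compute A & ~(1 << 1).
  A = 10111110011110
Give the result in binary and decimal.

Mask = ~(1 << 1) = 11111111111101
Bit 1 of A is 1, so AND-ing with the mask clears it to 0.
  10111110011110
& 11111111111101
----------------
  10111110011100

Answer: 10111110011100 (12188)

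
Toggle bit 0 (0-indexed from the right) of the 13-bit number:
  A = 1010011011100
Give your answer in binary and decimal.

Mask = 1 << 0 = 0000000000001
Bit 0 of A is 0; XOR with the mask flips it to 1.
  1010011011100
^ 0000000000001
---------------
  1010011011101

Answer: 1010011011101 (5341)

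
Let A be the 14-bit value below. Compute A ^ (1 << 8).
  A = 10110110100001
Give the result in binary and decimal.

Mask = 1 << 8 = 00000100000000
Bit 8 of A is 1; XOR with the mask flips it to 0.
  10110110100001
^ 00000100000000
----------------
  10110010100001

Answer: 10110010100001 (11425)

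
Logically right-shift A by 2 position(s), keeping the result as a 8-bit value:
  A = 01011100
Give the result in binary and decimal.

Logical shift right by 2: drop the bottom 2 bit(s), prepend 2 zero(s) on the left.
  01011100  ->  keep [010111], discard [00], prepend 00
= 00010111

Answer: 00010111 (23)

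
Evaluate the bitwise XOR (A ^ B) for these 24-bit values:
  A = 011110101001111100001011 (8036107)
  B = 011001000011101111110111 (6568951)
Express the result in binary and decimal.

Apply ^ to each column (1 where bits differ):
  011110101001111100001011
^ 011001000011101111110111
--------------------------
  000111101010010011111100

Answer: 000111101010010011111100 (2008316)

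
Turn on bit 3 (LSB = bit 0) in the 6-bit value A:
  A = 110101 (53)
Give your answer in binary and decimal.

Mask = 1 << 3 = 001000
Bit 3 of A is 0, so OR-ing with the mask flips it to 1.
  110101
| 001000
--------
  111101

Answer: 111101 (61)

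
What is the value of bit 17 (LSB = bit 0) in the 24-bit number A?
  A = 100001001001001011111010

Bit 17 is the 18th from the right.
  100001001001001011111010
        ^
That bit is 0.

Answer: 0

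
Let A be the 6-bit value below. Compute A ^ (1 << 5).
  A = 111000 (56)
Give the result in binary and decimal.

Mask = 1 << 5 = 100000
Bit 5 of A is 1; XOR with the mask flips it to 0.
  111000
^ 100000
--------
  011000

Answer: 011000 (24)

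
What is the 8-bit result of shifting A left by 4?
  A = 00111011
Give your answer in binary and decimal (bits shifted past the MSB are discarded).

Shift left by 4: drop the top 4 bit(s), append 4 zero(s) on the right.
  00111011  ->  discard [0011], keep [1011], append 0000
= 10110000

Answer: 10110000 (176)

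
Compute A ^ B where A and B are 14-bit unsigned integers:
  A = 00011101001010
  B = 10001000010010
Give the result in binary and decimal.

Apply ^ to each column (1 where bits differ):
  00011101001010
^ 10001000010010
----------------
  10010101011000

Answer: 10010101011000 (9560)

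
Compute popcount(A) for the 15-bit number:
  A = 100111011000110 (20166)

100111011000110
1-bits at positions (from bit 0 = LSB): 1, 2, 6, 7, 9, 10, 11, 14
Count = 8

Answer: 8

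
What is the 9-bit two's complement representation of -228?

1. Binary of +228:  011100100
2. Invert bits:     100011011
3. Add 1:           100011100

Answer: 100011100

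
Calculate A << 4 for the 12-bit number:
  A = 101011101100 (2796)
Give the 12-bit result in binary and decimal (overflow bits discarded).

Shift left by 4: drop the top 4 bit(s), append 4 zero(s) on the right.
  101011101100  ->  discard [1010], keep [11101100], append 0000
= 111011000000

Answer: 111011000000 (3776)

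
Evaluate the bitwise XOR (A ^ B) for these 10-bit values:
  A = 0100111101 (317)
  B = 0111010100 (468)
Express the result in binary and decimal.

Apply ^ to each column (1 where bits differ):
  0100111101
^ 0111010100
------------
  0011101001

Answer: 0011101001 (233)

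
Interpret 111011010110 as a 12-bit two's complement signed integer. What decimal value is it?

MSB is 1, so the value is negative. Find the magnitude:
1. Invert bits:  000100101001
2. Add 1:        000100101010  = 298
3. Apply sign:   -298

Answer: -298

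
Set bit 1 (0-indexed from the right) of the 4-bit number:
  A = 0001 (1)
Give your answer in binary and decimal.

Mask = 1 << 1 = 0010
Bit 1 of A is 0, so OR-ing with the mask flips it to 1.
  0001
| 0010
------
  0011

Answer: 0011 (3)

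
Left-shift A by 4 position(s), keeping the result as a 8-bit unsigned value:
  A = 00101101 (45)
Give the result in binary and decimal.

Shift left by 4: drop the top 4 bit(s), append 4 zero(s) on the right.
  00101101  ->  discard [0010], keep [1101], append 0000
= 11010000

Answer: 11010000 (208)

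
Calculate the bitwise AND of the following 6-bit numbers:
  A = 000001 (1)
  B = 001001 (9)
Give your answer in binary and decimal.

Apply & to each column (1 only where both bits are 1):
  000001
& 001001
--------
  000001

Answer: 000001 (1)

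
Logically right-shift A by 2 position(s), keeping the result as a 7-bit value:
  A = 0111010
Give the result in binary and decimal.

Logical shift right by 2: drop the bottom 2 bit(s), prepend 2 zero(s) on the left.
  0111010  ->  keep [01110], discard [10], prepend 00
= 0001110

Answer: 0001110 (14)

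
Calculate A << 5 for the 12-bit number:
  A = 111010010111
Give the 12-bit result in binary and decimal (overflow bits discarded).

Shift left by 5: drop the top 5 bit(s), append 5 zero(s) on the right.
  111010010111  ->  discard [11101], keep [0010111], append 00000
= 001011100000

Answer: 001011100000 (736)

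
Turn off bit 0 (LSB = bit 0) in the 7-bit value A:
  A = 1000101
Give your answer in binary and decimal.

Mask = ~(1 << 0) = 1111110
Bit 0 of A is 1, so AND-ing with the mask clears it to 0.
  1000101
& 1111110
---------
  1000100

Answer: 1000100 (68)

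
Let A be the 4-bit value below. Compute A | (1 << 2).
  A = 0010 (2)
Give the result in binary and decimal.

Mask = 1 << 2 = 0100
Bit 2 of A is 0, so OR-ing with the mask flips it to 1.
  0010
| 0100
------
  0110

Answer: 0110 (6)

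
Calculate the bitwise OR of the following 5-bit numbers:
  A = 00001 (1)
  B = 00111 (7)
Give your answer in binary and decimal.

Apply | to each column (1 where either bit is 1):
  00001
| 00111
-------
  00111

Answer: 00111 (7)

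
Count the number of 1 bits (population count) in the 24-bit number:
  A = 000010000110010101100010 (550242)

000010000110010101100010
1-bits at positions (from bit 0 = LSB): 1, 5, 6, 8, 10, 13, 14, 19
Count = 8

Answer: 8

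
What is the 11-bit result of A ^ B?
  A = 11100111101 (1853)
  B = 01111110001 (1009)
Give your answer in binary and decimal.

Apply ^ to each column (1 where bits differ):
  11100111101
^ 01111110001
-------------
  10011001100

Answer: 10011001100 (1228)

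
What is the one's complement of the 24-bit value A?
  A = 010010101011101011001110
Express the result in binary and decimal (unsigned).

Flip each bit (0->1, 1->0):
  010010101011101011001110
  101101010100010100110001

Answer: 101101010100010100110001 (11879729)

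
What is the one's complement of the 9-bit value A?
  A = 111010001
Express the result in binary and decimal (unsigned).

Flip each bit (0->1, 1->0):
  111010001
  000101110

Answer: 000101110 (46)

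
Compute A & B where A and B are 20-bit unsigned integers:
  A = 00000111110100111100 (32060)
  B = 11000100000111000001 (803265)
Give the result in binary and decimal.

Apply & to each column (1 only where both bits are 1):
  00000111110100111100
& 11000100000111000001
----------------------
  00000100000100000000

Answer: 00000100000100000000 (16640)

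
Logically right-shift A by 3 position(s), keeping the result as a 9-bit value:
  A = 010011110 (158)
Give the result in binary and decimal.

Logical shift right by 3: drop the bottom 3 bit(s), prepend 3 zero(s) on the left.
  010011110  ->  keep [010011], discard [110], prepend 000
= 000010011

Answer: 000010011 (19)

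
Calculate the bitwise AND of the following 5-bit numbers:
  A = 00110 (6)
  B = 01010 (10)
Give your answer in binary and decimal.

Apply & to each column (1 only where both bits are 1):
  00110
& 01010
-------
  00010

Answer: 00010 (2)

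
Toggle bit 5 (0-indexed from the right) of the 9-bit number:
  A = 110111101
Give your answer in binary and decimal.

Mask = 1 << 5 = 000100000
Bit 5 of A is 1; XOR with the mask flips it to 0.
  110111101
^ 000100000
-----------
  110011101

Answer: 110011101 (413)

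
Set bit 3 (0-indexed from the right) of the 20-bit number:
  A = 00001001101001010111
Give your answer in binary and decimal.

Mask = 1 << 3 = 00000000000000001000
Bit 3 of A is 0, so OR-ing with the mask flips it to 1.
  00001001101001010111
| 00000000000000001000
----------------------
  00001001101001011111

Answer: 00001001101001011111 (39519)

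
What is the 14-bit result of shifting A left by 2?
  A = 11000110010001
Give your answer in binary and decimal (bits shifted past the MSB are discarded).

Shift left by 2: drop the top 2 bit(s), append 2 zero(s) on the right.
  11000110010001  ->  discard [11], keep [000110010001], append 00
= 00011001000100

Answer: 00011001000100 (1604)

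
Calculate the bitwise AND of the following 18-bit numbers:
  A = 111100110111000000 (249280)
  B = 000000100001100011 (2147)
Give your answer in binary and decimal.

Apply & to each column (1 only where both bits are 1):
  111100110111000000
& 000000100001100011
--------------------
  000000100001000000

Answer: 000000100001000000 (2112)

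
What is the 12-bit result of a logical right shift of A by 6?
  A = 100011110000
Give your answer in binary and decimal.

Logical shift right by 6: drop the bottom 6 bit(s), prepend 6 zero(s) on the left.
  100011110000  ->  keep [100011], discard [110000], prepend 000000
= 000000100011

Answer: 000000100011 (35)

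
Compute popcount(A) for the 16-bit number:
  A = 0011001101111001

0011001101111001
1-bits at positions (from bit 0 = LSB): 0, 3, 4, 5, 6, 8, 9, 12, 13
Count = 9

Answer: 9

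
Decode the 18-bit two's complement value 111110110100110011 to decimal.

MSB is 1, so the value is negative. Find the magnitude:
1. Invert bits:  000001001011001100
2. Add 1:        000001001011001101  = 4813
3. Apply sign:   -4813

Answer: -4813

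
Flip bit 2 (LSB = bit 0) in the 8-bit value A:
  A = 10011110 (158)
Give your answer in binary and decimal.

Mask = 1 << 2 = 00000100
Bit 2 of A is 1; XOR with the mask flips it to 0.
  10011110
^ 00000100
----------
  10011010

Answer: 10011010 (154)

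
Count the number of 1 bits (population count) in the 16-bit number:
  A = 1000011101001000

1000011101001000
1-bits at positions (from bit 0 = LSB): 3, 6, 8, 9, 10, 15
Count = 6

Answer: 6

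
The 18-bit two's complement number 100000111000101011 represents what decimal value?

MSB is 1, so the value is negative. Find the magnitude:
1. Invert bits:  011111000111010100
2. Add 1:        011111000111010101  = 127445
3. Apply sign:   -127445

Answer: -127445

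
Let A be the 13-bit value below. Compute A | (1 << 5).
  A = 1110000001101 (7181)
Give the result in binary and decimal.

Mask = 1 << 5 = 0000000100000
Bit 5 of A is 0, so OR-ing with the mask flips it to 1.
  1110000001101
| 0000000100000
---------------
  1110000101101

Answer: 1110000101101 (7213)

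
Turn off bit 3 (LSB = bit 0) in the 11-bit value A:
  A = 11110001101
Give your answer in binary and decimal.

Mask = ~(1 << 3) = 11111110111
Bit 3 of A is 1, so AND-ing with the mask clears it to 0.
  11110001101
& 11111110111
-------------
  11110000101

Answer: 11110000101 (1925)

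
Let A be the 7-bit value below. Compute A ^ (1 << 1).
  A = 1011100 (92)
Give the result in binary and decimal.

Mask = 1 << 1 = 0000010
Bit 1 of A is 0; XOR with the mask flips it to 1.
  1011100
^ 0000010
---------
  1011110

Answer: 1011110 (94)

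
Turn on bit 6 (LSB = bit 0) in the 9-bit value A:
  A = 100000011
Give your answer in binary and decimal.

Mask = 1 << 6 = 001000000
Bit 6 of A is 0, so OR-ing with the mask flips it to 1.
  100000011
| 001000000
-----------
  101000011

Answer: 101000011 (323)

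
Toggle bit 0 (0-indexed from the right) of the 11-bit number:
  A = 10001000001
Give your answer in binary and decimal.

Mask = 1 << 0 = 00000000001
Bit 0 of A is 1; XOR with the mask flips it to 0.
  10001000001
^ 00000000001
-------------
  10001000000

Answer: 10001000000 (1088)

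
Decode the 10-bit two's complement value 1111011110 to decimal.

MSB is 1, so the value is negative. Find the magnitude:
1. Invert bits:  0000100001
2. Add 1:        0000100010  = 34
3. Apply sign:   -34

Answer: -34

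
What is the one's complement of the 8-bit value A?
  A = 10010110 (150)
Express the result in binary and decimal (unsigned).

Flip each bit (0->1, 1->0):
  10010110
  01101001

Answer: 01101001 (105)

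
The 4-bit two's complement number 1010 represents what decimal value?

MSB is 1, so the value is negative. Find the magnitude:
1. Invert bits:  0101
2. Add 1:        0110  = 6
3. Apply sign:   -6

Answer: -6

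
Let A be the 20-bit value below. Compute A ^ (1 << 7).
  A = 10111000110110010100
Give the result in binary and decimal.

Mask = 1 << 7 = 00000000000010000000
Bit 7 of A is 1; XOR with the mask flips it to 0.
  10111000110110010100
^ 00000000000010000000
----------------------
  10111000110100010100

Answer: 10111000110100010100 (757012)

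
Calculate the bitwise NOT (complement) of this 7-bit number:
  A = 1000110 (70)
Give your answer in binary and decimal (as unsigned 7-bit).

Flip each bit (0->1, 1->0):
  1000110
  0111001

Answer: 0111001 (57)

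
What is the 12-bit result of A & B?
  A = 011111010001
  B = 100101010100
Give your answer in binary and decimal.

Apply & to each column (1 only where both bits are 1):
  011111010001
& 100101010100
--------------
  000101010000

Answer: 000101010000 (336)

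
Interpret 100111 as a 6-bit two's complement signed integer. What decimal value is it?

MSB is 1, so the value is negative. Find the magnitude:
1. Invert bits:  011000
2. Add 1:        011001  = 25
3. Apply sign:   -25

Answer: -25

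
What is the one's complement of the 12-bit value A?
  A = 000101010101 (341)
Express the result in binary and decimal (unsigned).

Flip each bit (0->1, 1->0):
  000101010101
  111010101010

Answer: 111010101010 (3754)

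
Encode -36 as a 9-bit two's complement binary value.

1. Binary of +36:  000100100
2. Invert bits:     111011011
3. Add 1:           111011100

Answer: 111011100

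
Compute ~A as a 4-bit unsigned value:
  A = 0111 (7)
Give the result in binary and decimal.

Flip each bit (0->1, 1->0):
  0111
  1000

Answer: 1000 (8)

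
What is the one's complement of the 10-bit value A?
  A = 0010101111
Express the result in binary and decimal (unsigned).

Flip each bit (0->1, 1->0):
  0010101111
  1101010000

Answer: 1101010000 (848)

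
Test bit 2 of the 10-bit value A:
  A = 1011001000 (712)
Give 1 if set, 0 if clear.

Bit 2 is the 3rd from the right.
  1011001000
         ^
That bit is 0.

Answer: 0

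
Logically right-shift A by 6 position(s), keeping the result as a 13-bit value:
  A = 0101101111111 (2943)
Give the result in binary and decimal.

Logical shift right by 6: drop the bottom 6 bit(s), prepend 6 zero(s) on the left.
  0101101111111  ->  keep [0101101], discard [111111], prepend 000000
= 0000000101101

Answer: 0000000101101 (45)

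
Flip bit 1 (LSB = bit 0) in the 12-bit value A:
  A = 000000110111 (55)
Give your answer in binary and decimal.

Mask = 1 << 1 = 000000000010
Bit 1 of A is 1; XOR with the mask flips it to 0.
  000000110111
^ 000000000010
--------------
  000000110101

Answer: 000000110101 (53)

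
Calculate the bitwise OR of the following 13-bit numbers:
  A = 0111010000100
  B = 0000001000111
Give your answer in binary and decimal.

Apply | to each column (1 where either bit is 1):
  0111010000100
| 0000001000111
---------------
  0111011000111

Answer: 0111011000111 (3783)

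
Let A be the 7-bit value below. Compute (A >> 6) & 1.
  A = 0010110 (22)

Bit 6 is the 7th from the right.
  0010110
  ^
That bit is 0.

Answer: 0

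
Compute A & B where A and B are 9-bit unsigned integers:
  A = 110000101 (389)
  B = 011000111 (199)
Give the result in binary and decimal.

Apply & to each column (1 only where both bits are 1):
  110000101
& 011000111
-----------
  010000101

Answer: 010000101 (133)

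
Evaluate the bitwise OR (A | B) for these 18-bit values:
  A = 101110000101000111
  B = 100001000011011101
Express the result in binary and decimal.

Apply | to each column (1 where either bit is 1):
  101110000101000111
| 100001000011011101
--------------------
  101111000111011111

Answer: 101111000111011111 (192991)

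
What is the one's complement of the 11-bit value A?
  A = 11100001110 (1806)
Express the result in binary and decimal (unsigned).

Flip each bit (0->1, 1->0):
  11100001110
  00011110001

Answer: 00011110001 (241)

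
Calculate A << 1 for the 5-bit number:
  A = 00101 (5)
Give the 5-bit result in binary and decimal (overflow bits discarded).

Shift left by 1: drop the top 1 bit(s), append 1 zero(s) on the right.
  00101  ->  discard [0], keep [0101], append 0
= 01010

Answer: 01010 (10)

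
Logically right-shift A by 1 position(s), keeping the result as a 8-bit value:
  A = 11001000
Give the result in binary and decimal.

Logical shift right by 1: drop the bottom 1 bit(s), prepend 1 zero(s) on the left.
  11001000  ->  keep [1100100], discard [0], prepend 0
= 01100100

Answer: 01100100 (100)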